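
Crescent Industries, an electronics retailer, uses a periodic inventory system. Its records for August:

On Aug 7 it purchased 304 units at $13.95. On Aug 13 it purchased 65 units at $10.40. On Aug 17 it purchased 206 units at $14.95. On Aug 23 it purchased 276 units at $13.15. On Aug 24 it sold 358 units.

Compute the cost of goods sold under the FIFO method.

COGS = $4,802.40

Aug 24, 358 sold [FIFO — oldest first]: 304 @ $13.95 + 54 @ $10.40 = $4,802.40
Ending inventory: 11 @ $10.40 + 206 @ $14.95 + 276 @ $13.15 = $6,823.50
Check: goods available $11,625.90 = COGS $4,802.40 + ending $6,823.50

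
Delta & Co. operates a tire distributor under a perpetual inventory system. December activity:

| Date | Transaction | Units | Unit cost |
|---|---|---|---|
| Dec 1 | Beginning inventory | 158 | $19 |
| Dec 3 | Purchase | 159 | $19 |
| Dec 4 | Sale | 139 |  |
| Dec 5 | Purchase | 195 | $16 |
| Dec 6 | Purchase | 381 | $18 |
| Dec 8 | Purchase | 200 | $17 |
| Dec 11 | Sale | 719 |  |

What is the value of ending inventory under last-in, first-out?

Ending inventory = $4,294

Dec 4, 139 sold [LIFO — newest first]: 139 @ $19 = $2,641
Dec 11, 719 sold [LIFO — newest first]: 200 @ $17 + 381 @ $18 + 138 @ $16 = $12,466
Total COGS = $2,641 + $12,466 = $15,107
Ending inventory: 158 @ $19 + 20 @ $19 + 57 @ $16 = $4,294
Check: goods available $19,401 = COGS $15,107 + ending $4,294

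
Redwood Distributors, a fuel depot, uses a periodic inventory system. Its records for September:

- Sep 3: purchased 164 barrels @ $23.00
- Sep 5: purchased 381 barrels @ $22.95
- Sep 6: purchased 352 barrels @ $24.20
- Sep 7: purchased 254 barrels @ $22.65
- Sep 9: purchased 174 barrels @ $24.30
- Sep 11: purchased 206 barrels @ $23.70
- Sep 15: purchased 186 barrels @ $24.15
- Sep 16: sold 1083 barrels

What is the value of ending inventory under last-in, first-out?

Sep 16, 1083 sold [LIFO — newest first]: 186 @ $24.15 + 206 @ $23.70 + 174 @ $24.30 + 254 @ $22.65 + 263 @ $24.20 = $25,720.00
Ending inventory: 164 @ $23.00 + 381 @ $22.95 + 89 @ $24.20 = $14,669.75
Check: goods available $40,389.75 = COGS $25,720.00 + ending $14,669.75

Ending inventory = $14,669.75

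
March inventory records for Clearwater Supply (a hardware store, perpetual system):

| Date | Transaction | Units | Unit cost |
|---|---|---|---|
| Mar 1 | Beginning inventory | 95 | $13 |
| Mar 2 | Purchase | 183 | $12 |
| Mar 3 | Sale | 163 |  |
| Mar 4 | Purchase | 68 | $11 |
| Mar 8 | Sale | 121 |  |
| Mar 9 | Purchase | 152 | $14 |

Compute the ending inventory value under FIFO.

Ending inventory = $2,810

Mar 3, 163 sold [FIFO — oldest first]: 95 @ $13 + 68 @ $12 = $2,051
Mar 8, 121 sold [FIFO — oldest first]: 115 @ $12 + 6 @ $11 = $1,446
Total COGS = $2,051 + $1,446 = $3,497
Ending inventory: 62 @ $11 + 152 @ $14 = $2,810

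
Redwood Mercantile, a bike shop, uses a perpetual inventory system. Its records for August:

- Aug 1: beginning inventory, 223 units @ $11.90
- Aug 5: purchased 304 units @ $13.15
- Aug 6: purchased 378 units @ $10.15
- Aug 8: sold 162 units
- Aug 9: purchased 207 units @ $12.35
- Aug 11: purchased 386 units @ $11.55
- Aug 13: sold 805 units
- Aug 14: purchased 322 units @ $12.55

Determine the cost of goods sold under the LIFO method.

Aug 8, 162 sold [LIFO — newest first]: 162 @ $10.15 = $1,644.30
Aug 13, 805 sold [LIFO — newest first]: 386 @ $11.55 + 207 @ $12.35 + 212 @ $10.15 = $9,166.55
Total COGS = $1,644.30 + $9,166.55 = $10,810.85
Ending inventory: 223 @ $11.90 + 304 @ $13.15 + 4 @ $10.15 + 322 @ $12.55 = $10,733.00
Check: goods available $21,543.85 = COGS $10,810.85 + ending $10,733.00

COGS = $10,810.85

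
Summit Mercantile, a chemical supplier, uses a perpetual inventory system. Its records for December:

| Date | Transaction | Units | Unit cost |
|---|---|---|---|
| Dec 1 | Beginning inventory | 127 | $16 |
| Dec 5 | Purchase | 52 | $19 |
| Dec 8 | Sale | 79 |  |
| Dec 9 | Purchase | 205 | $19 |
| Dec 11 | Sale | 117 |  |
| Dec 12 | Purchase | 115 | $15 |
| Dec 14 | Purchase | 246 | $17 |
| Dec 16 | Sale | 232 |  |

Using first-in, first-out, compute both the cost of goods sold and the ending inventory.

COGS = $7,575; ending inventory = $5,247

Dec 8, 79 sold [FIFO — oldest first]: 79 @ $16 = $1,264
Dec 11, 117 sold [FIFO — oldest first]: 48 @ $16 + 52 @ $19 + 17 @ $19 = $2,079
Dec 16, 232 sold [FIFO — oldest first]: 188 @ $19 + 44 @ $15 = $4,232
Total COGS = $1,264 + $2,079 + $4,232 = $7,575
Ending inventory: 71 @ $15 + 246 @ $17 = $5,247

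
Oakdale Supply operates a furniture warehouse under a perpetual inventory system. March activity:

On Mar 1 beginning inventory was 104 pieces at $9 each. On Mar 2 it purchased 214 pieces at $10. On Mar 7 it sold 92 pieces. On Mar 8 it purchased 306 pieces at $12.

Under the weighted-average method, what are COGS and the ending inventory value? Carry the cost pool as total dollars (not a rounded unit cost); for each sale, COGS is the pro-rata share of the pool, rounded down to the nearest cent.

COGS = $889.91; ending inventory = $5,858.09

After Mar 1: 104 on hand, pool $936.00 (≈ $9.0000 each)
After Mar 2: 318 on hand, pool $3,076.00 (≈ $9.6730 each)
Mar 7, sell 92: 92/318 × $3,076.00 → $889.91
After Mar 8: 532 on hand, pool $5,858.09 (≈ $11.0114 each)
Ending inventory (cost pool remaining) = $5,858.09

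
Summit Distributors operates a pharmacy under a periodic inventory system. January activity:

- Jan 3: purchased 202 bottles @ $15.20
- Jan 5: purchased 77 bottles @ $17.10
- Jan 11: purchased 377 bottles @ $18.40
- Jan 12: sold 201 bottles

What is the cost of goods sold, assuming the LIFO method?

Jan 12, 201 sold [LIFO — newest first]: 201 @ $18.40 = $3,698.40
Ending inventory: 202 @ $15.20 + 77 @ $17.10 + 176 @ $18.40 = $7,625.50

COGS = $3,698.40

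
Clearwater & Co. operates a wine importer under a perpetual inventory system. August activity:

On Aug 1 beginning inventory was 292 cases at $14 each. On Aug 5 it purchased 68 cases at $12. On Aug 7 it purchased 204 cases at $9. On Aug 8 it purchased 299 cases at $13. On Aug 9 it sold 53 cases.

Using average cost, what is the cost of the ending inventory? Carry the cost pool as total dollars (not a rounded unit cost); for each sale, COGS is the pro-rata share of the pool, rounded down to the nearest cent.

Ending inventory = $9,974.36

After Aug 1: 292 on hand, pool $4,088.00 (≈ $14.0000 each)
After Aug 5: 360 on hand, pool $4,904.00 (≈ $13.6222 each)
After Aug 7: 564 on hand, pool $6,740.00 (≈ $11.9504 each)
After Aug 8: 863 on hand, pool $10,627.00 (≈ $12.3140 each)
Aug 9, sell 53: 53/863 × $10,627.00 → $652.64
Ending inventory (cost pool remaining) = $9,974.36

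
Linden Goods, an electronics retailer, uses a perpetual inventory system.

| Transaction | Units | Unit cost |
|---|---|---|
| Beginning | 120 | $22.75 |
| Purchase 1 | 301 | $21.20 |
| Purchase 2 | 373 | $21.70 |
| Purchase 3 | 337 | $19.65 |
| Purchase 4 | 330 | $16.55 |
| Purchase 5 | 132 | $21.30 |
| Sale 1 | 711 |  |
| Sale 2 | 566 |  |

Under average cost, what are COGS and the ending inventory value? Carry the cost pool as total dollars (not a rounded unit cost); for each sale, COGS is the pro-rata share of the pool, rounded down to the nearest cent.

COGS = $25,732.74; ending inventory = $6,367.71

After Beginning: 120 on hand, pool $2,730.00 (≈ $22.7500 each)
After Purchase 1: 421 on hand, pool $9,111.20 (≈ $21.6418 each)
After Purchase 2: 794 on hand, pool $17,205.30 (≈ $21.6691 each)
After Purchase 3: 1131 on hand, pool $23,827.35 (≈ $21.0675 each)
After Purchase 4: 1461 on hand, pool $29,288.85 (≈ $20.0471 each)
After Purchase 5: 1593 on hand, pool $32,100.45 (≈ $20.1509 each)
Sale 1, sell 711: 711/1593 × $32,100.45 → $14,327.31
Sale 2, sell 566: 566/882 × $17,773.14 → $11,405.43
Total COGS = $14,327.31 + $11,405.43 = $25,732.74
Ending inventory (cost pool remaining) = $6,367.71
Check: goods available $32,100.45 = COGS $25,732.74 + ending $6,367.71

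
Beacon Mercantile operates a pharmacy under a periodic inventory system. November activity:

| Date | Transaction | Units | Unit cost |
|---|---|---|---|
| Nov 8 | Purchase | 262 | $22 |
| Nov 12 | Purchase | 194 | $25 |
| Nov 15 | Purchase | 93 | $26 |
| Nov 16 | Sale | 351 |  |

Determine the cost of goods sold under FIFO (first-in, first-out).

Nov 16, 351 sold [FIFO — oldest first]: 262 @ $22 + 89 @ $25 = $7,989
Ending inventory: 105 @ $25 + 93 @ $26 = $5,043

COGS = $7,989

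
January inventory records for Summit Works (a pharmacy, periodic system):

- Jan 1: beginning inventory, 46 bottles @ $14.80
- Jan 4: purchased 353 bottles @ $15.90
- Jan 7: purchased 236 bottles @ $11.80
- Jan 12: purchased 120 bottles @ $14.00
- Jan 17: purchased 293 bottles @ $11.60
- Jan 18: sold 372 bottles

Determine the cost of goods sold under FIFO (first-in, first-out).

Jan 18, 372 sold [FIFO — oldest first]: 46 @ $14.80 + 326 @ $15.90 = $5,864.20
Ending inventory: 27 @ $15.90 + 236 @ $11.80 + 120 @ $14.00 + 293 @ $11.60 = $8,292.90
Check: goods available $14,157.10 = COGS $5,864.20 + ending $8,292.90

COGS = $5,864.20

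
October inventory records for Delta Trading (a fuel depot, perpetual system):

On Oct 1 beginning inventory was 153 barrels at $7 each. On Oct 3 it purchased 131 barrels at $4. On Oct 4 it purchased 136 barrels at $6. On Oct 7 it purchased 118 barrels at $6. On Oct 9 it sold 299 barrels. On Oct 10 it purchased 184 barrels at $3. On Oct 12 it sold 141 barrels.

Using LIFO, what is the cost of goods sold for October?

Oct 9, 299 sold [LIFO — newest first]: 118 @ $6 + 136 @ $6 + 45 @ $4 = $1,704
Oct 12, 141 sold [LIFO — newest first]: 141 @ $3 = $423
Total COGS = $1,704 + $423 = $2,127
Ending inventory: 153 @ $7 + 86 @ $4 + 43 @ $3 = $1,544
Check: goods available $3,671 = COGS $2,127 + ending $1,544

COGS = $2,127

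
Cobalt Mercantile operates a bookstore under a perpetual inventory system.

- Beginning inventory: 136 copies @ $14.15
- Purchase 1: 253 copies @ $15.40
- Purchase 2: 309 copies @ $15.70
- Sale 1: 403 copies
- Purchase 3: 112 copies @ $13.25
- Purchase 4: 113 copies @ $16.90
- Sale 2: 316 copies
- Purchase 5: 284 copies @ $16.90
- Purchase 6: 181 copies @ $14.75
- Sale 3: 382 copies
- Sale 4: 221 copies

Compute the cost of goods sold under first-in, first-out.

Sale 1 (403) [FIFO — oldest first]: 136 @ $14.15 + 253 @ $15.40 + 14 @ $15.70 = $6,040.40
Sale 2 (316) [FIFO — oldest first]: 295 @ $15.70 + 21 @ $13.25 = $4,909.75
Sale 3 (382) [FIFO — oldest first]: 91 @ $13.25 + 113 @ $16.90 + 178 @ $16.90 = $6,123.65
Sale 4 (221) [FIFO — oldest first]: 106 @ $16.90 + 115 @ $14.75 = $3,487.65
Total COGS = $6,040.40 + $4,909.75 + $6,123.65 + $3,487.65 = $20,561.45
Ending inventory: 66 @ $14.75 = $973.50

COGS = $20,561.45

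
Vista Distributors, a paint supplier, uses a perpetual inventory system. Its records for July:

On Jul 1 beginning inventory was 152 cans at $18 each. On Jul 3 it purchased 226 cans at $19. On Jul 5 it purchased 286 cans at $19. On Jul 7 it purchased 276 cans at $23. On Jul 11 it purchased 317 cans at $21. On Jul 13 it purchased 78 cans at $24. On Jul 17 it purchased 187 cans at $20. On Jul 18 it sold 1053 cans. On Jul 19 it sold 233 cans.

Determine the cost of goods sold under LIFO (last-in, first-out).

COGS = $26,749

Jul 18, 1053 sold [LIFO — newest first]: 187 @ $20 + 78 @ $24 + 317 @ $21 + 276 @ $23 + 195 @ $19 = $22,322
Jul 19, 233 sold [LIFO — newest first]: 91 @ $19 + 142 @ $19 = $4,427
Total COGS = $22,322 + $4,427 = $26,749
Ending inventory: 152 @ $18 + 84 @ $19 = $4,332
Check: goods available $31,081 = COGS $26,749 + ending $4,332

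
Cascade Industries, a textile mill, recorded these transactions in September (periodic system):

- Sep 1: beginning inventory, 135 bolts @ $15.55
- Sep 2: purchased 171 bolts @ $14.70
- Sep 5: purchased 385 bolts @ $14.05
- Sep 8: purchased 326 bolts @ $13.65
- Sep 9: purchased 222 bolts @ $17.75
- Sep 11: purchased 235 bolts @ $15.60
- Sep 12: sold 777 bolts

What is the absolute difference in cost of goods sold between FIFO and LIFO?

FIFO COGS: 135 @ $15.55 + 171 @ $14.70 + 385 @ $14.05 + 86 @ $13.65 = $11,196.10
LIFO COGS: 235 @ $15.60 + 222 @ $17.75 + 320 @ $13.65 = $11,974.50
Difference = |$11,196.10 − $11,974.50| = $778.40

$778.40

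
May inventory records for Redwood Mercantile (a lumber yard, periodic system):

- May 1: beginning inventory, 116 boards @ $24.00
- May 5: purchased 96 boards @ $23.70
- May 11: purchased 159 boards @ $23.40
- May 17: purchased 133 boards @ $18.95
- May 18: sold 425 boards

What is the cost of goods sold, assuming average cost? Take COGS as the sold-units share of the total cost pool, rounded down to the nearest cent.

May 18, sell 425: 425/504 × $11,300.15 → $9,528.89
Ending inventory (cost pool remaining) = $1,771.26

COGS = $9,528.89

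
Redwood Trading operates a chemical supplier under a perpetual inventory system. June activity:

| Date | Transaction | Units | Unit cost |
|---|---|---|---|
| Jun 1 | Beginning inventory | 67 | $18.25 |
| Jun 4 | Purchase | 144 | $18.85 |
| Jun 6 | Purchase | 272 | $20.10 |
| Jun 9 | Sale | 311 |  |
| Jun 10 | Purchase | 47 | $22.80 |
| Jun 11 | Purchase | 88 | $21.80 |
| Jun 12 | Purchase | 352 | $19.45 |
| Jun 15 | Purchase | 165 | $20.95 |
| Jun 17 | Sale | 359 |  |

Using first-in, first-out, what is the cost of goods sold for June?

Jun 9, 311 sold [FIFO — oldest first]: 67 @ $18.25 + 144 @ $18.85 + 100 @ $20.10 = $5,947.15
Jun 17, 359 sold [FIFO — oldest first]: 172 @ $20.10 + 47 @ $22.80 + 88 @ $21.80 + 52 @ $19.45 = $7,458.60
Total COGS = $5,947.15 + $7,458.60 = $13,405.75
Ending inventory: 300 @ $19.45 + 165 @ $20.95 = $9,291.75

COGS = $13,405.75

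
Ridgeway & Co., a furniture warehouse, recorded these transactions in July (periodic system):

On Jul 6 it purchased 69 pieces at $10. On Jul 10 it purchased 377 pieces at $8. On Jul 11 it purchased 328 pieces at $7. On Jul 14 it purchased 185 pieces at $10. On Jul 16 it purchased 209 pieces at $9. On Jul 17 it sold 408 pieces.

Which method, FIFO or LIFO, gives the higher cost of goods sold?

FIFO COGS: 69 @ $10 + 339 @ $8 = $3,402
LIFO COGS: 209 @ $9 + 185 @ $10 + 14 @ $7 = $3,829

LIFO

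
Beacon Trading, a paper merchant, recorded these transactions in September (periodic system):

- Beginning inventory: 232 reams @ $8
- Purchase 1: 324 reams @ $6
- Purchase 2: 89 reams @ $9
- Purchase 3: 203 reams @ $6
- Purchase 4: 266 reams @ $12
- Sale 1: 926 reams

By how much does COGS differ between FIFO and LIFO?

$752

FIFO COGS: 232 @ $8 + 324 @ $6 + 89 @ $9 + 203 @ $6 + 78 @ $12 = $6,755
LIFO COGS: 266 @ $12 + 203 @ $6 + 89 @ $9 + 324 @ $6 + 44 @ $8 = $7,507
Difference = |$6,755 − $7,507| = $752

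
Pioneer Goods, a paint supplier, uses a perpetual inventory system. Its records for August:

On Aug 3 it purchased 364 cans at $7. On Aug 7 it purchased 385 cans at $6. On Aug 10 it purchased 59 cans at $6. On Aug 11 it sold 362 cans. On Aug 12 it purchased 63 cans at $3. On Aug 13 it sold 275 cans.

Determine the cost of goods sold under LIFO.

Aug 11, 362 sold [LIFO — newest first]: 59 @ $6 + 303 @ $6 = $2,172
Aug 13, 275 sold [LIFO — newest first]: 63 @ $3 + 82 @ $6 + 130 @ $7 = $1,591
Total COGS = $2,172 + $1,591 = $3,763
Ending inventory: 234 @ $7 = $1,638

COGS = $3,763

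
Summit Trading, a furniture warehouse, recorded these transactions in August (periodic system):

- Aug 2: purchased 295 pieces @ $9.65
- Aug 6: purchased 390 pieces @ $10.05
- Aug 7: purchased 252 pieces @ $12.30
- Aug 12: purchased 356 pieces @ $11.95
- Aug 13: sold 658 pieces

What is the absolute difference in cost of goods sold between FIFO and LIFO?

$1,361.40

FIFO COGS: 295 @ $9.65 + 363 @ $10.05 = $6,494.90
LIFO COGS: 356 @ $11.95 + 252 @ $12.30 + 50 @ $10.05 = $7,856.30
Difference = |$6,494.90 − $7,856.30| = $1,361.40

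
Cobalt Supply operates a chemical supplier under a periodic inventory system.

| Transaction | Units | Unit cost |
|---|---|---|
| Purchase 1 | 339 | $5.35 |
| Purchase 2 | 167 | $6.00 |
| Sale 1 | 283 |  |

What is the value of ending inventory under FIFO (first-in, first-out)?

Ending inventory = $1,301.60

Sale 1 (283) [FIFO — oldest first]: 283 @ $5.35 = $1,514.05
Ending inventory: 56 @ $5.35 + 167 @ $6.00 = $1,301.60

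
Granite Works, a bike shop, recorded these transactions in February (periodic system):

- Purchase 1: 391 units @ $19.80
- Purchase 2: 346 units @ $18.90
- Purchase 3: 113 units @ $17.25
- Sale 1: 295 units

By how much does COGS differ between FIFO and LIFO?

$451.95

FIFO COGS: 295 @ $19.80 = $5,841.00
LIFO COGS: 113 @ $17.25 + 182 @ $18.90 = $5,389.05
Difference = |$5,841.00 − $5,389.05| = $451.95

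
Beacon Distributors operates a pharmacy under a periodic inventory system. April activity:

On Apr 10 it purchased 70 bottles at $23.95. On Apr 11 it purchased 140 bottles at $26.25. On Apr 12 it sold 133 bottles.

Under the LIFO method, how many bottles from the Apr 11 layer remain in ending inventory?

7

Apr 12, 133 sold [LIFO — newest first]: 133 @ $26.25 = $3,491.25
Ending inventory: 70 @ $23.95 + 7 @ $26.25 = $1,860.25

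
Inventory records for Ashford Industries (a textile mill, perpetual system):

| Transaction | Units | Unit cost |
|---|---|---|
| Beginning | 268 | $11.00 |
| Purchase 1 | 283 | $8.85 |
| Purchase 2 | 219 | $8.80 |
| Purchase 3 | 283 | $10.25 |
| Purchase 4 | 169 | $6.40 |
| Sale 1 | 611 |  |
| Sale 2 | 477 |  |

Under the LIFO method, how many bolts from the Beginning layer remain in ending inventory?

134

Sale 1 (611) [LIFO — newest first]: 169 @ $6.40 + 283 @ $10.25 + 159 @ $8.80 = $5,381.55
Sale 2 (477) [LIFO — newest first]: 60 @ $8.80 + 283 @ $8.85 + 134 @ $11.00 = $4,506.55
Total COGS = $5,381.55 + $4,506.55 = $9,888.10
Ending inventory: 134 @ $11.00 = $1,474.00
Check: goods available $11,362.10 = COGS $9,888.10 + ending $1,474.00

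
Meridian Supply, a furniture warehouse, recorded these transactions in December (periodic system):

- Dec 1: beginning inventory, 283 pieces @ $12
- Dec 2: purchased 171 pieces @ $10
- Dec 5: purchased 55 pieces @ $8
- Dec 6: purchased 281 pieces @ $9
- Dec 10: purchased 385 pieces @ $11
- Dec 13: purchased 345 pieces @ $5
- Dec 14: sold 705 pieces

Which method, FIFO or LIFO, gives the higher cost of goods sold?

FIFO

FIFO COGS: 283 @ $12 + 171 @ $10 + 55 @ $8 + 196 @ $9 = $7,310
LIFO COGS: 345 @ $5 + 360 @ $11 = $5,685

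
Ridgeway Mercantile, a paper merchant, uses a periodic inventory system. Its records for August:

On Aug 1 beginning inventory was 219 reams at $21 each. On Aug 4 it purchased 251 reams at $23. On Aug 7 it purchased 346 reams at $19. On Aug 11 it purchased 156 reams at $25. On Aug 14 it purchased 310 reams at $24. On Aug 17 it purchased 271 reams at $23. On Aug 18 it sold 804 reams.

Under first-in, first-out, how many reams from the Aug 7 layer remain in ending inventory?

Aug 18, 804 sold [FIFO — oldest first]: 219 @ $21 + 251 @ $23 + 334 @ $19 = $16,718
Ending inventory: 12 @ $19 + 156 @ $25 + 310 @ $24 + 271 @ $23 = $17,801
Check: goods available $34,519 = COGS $16,718 + ending $17,801

12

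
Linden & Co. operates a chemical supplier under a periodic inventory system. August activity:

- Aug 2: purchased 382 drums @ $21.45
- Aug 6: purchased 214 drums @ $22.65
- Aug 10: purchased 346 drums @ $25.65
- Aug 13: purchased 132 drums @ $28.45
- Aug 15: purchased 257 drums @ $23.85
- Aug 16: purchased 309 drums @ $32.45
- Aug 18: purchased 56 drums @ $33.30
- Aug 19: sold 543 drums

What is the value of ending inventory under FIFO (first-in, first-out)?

Aug 19, 543 sold [FIFO — oldest first]: 382 @ $21.45 + 161 @ $22.65 = $11,840.55
Ending inventory: 53 @ $22.65 + 346 @ $25.65 + 132 @ $28.45 + 257 @ $23.85 + 309 @ $32.45 + 56 @ $33.30 = $31,852.05

Ending inventory = $31,852.05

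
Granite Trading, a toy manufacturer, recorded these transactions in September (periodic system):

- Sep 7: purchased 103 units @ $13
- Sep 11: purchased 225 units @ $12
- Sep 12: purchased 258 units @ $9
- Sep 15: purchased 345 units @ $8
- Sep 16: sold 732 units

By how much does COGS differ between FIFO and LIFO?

FIFO COGS: 103 @ $13 + 225 @ $12 + 258 @ $9 + 146 @ $8 = $7,529
LIFO COGS: 345 @ $8 + 258 @ $9 + 129 @ $12 = $6,630
Difference = |$7,529 − $6,630| = $899

$899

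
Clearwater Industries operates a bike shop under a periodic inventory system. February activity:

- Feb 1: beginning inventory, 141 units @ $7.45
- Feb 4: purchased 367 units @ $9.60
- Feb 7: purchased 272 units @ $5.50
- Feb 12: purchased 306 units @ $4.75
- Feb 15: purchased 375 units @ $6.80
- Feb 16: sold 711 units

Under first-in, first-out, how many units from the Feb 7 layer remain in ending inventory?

Feb 16, 711 sold [FIFO — oldest first]: 141 @ $7.45 + 367 @ $9.60 + 203 @ $5.50 = $5,690.15
Ending inventory: 69 @ $5.50 + 306 @ $4.75 + 375 @ $6.80 = $4,383.00
Check: goods available $10,073.15 = COGS $5,690.15 + ending $4,383.00

69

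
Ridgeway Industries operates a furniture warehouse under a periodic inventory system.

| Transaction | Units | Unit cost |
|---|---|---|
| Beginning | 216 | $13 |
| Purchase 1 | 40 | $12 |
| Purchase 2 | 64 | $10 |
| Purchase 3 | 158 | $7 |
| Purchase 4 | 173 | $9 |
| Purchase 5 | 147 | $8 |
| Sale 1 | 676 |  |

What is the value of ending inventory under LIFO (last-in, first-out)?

Ending inventory = $1,586

Sale 1 (676) [LIFO — newest first]: 147 @ $8 + 173 @ $9 + 158 @ $7 + 64 @ $10 + 40 @ $12 + 94 @ $13 = $6,181
Ending inventory: 122 @ $13 = $1,586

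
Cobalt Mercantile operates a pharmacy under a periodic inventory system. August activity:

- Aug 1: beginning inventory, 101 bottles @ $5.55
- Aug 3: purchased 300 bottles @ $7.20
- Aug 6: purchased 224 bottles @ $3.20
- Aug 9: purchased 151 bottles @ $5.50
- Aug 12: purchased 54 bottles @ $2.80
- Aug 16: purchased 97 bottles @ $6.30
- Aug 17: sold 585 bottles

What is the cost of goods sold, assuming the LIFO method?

COGS = $2,734.40

Aug 17, 585 sold [LIFO — newest first]: 97 @ $6.30 + 54 @ $2.80 + 151 @ $5.50 + 224 @ $3.20 + 59 @ $7.20 = $2,734.40
Ending inventory: 101 @ $5.55 + 241 @ $7.20 = $2,295.75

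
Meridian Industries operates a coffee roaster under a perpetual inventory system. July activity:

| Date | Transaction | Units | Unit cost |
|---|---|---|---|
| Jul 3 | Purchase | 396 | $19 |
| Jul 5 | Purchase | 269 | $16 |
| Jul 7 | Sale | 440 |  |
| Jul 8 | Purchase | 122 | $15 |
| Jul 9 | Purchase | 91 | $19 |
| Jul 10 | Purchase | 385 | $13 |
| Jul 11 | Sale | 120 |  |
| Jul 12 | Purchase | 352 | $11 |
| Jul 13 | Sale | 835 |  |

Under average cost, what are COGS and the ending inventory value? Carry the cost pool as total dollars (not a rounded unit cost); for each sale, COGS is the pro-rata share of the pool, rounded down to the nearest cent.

COGS = $21,218.25; ending inventory = $3,045.75

After Jul 3: 396 on hand, pool $7,524.00 (≈ $19.0000 each)
After Jul 5: 665 on hand, pool $11,828.00 (≈ $17.7865 each)
Jul 7, sell 440: 440/665 × $11,828.00 → $7,826.04
After Jul 8: 347 on hand, pool $5,831.96 (≈ $16.8068 each)
After Jul 9: 438 on hand, pool $7,560.96 (≈ $17.2625 each)
After Jul 10: 823 on hand, pool $12,565.96 (≈ $15.2685 each)
Jul 11, sell 120: 120/823 × $12,565.96 → $1,832.21
After Jul 12: 1055 on hand, pool $14,605.75 (≈ $13.8443 each)
Jul 13, sell 835: 835/1055 × $14,605.75 → $11,560.00
Total COGS = $7,826.04 + $1,832.21 + $11,560.00 = $21,218.25
Ending inventory (cost pool remaining) = $3,045.75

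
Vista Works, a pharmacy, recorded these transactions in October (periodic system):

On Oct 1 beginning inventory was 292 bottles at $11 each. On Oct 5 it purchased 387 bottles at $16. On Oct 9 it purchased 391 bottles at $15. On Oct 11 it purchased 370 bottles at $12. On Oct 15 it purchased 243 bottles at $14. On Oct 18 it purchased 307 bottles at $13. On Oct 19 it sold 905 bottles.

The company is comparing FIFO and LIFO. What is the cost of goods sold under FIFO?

COGS = $12,794

FIFO COGS: 292 @ $11 + 387 @ $16 + 226 @ $15 = $12,794
LIFO COGS: 307 @ $13 + 243 @ $14 + 355 @ $12 = $11,653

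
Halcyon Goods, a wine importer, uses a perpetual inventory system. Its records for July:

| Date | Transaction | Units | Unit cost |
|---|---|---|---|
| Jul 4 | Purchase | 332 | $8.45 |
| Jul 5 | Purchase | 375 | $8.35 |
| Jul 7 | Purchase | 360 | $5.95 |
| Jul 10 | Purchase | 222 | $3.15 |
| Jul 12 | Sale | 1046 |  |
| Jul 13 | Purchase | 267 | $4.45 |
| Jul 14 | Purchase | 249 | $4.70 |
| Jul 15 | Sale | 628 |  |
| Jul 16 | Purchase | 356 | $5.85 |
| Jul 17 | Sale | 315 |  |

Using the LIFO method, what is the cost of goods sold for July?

COGS = $11,872.20

Jul 12, 1046 sold [LIFO — newest first]: 222 @ $3.15 + 360 @ $5.95 + 375 @ $8.35 + 89 @ $8.45 = $6,724.60
Jul 15, 628 sold [LIFO — newest first]: 249 @ $4.70 + 267 @ $4.45 + 112 @ $8.45 = $3,304.85
Jul 17, 315 sold [LIFO — newest first]: 315 @ $5.85 = $1,842.75
Total COGS = $6,724.60 + $3,304.85 + $1,842.75 = $11,872.20
Ending inventory: 131 @ $8.45 + 41 @ $5.85 = $1,346.80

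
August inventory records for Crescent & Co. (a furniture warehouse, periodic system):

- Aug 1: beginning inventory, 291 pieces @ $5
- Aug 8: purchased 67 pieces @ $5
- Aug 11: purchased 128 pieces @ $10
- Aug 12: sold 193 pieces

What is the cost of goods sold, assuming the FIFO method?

Aug 12, 193 sold [FIFO — oldest first]: 193 @ $5 = $965
Ending inventory: 98 @ $5 + 67 @ $5 + 128 @ $10 = $2,105

COGS = $965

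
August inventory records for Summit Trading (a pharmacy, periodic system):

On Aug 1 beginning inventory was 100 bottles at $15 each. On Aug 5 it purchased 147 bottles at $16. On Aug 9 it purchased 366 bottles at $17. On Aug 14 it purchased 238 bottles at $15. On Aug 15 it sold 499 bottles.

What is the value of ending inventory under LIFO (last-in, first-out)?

Ending inventory = $5,637

Aug 15, 499 sold [LIFO — newest first]: 238 @ $15 + 261 @ $17 = $8,007
Ending inventory: 100 @ $15 + 147 @ $16 + 105 @ $17 = $5,637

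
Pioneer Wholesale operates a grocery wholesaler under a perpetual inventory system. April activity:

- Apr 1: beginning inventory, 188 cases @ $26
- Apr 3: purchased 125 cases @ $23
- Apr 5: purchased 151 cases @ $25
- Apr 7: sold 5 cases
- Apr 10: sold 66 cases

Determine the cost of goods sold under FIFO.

Apr 7, 5 sold [FIFO — oldest first]: 5 @ $26 = $130
Apr 10, 66 sold [FIFO — oldest first]: 66 @ $26 = $1,716
Total COGS = $130 + $1,716 = $1,846
Ending inventory: 117 @ $26 + 125 @ $23 + 151 @ $25 = $9,692
Check: goods available $11,538 = COGS $1,846 + ending $9,692

COGS = $1,846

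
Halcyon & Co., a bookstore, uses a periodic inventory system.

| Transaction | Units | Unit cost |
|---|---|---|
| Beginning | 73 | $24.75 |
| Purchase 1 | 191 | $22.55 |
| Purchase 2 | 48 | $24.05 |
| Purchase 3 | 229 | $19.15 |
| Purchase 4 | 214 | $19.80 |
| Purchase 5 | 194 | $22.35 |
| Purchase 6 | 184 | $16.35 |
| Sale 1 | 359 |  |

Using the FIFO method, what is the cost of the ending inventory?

Ending inventory = $15,066.80

Sale 1 (359) [FIFO — oldest first]: 73 @ $24.75 + 191 @ $22.55 + 48 @ $24.05 + 47 @ $19.15 = $8,168.25
Ending inventory: 182 @ $19.15 + 214 @ $19.80 + 194 @ $22.35 + 184 @ $16.35 = $15,066.80
Check: goods available $23,235.05 = COGS $8,168.25 + ending $15,066.80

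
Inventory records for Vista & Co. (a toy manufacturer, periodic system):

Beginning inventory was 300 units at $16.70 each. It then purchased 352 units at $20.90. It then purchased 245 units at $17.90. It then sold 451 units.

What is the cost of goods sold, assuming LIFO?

Sale 1 (451) [LIFO — newest first]: 245 @ $17.90 + 206 @ $20.90 = $8,690.90
Ending inventory: 300 @ $16.70 + 146 @ $20.90 = $8,061.40
Check: goods available $16,752.30 = COGS $8,690.90 + ending $8,061.40

COGS = $8,690.90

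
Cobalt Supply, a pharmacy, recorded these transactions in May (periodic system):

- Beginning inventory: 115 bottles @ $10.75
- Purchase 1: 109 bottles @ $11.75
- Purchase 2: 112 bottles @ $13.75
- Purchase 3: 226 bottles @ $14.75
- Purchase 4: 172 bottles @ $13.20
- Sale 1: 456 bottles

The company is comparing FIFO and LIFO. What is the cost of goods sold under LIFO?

FIFO COGS: 115 @ $10.75 + 109 @ $11.75 + 112 @ $13.75 + 120 @ $14.75 = $5,827.00
LIFO COGS: 172 @ $13.20 + 226 @ $14.75 + 58 @ $13.75 = $6,401.40

COGS = $6,401.40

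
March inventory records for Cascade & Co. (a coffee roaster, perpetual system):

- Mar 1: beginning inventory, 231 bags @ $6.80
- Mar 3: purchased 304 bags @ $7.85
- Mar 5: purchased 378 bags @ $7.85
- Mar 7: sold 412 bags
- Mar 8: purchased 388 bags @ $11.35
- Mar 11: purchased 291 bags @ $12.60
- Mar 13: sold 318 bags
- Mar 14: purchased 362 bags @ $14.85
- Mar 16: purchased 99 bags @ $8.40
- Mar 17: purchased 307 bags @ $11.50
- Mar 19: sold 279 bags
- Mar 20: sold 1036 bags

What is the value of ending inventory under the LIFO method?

Ending inventory = $2,230.20

Mar 7, 412 sold [LIFO — newest first]: 378 @ $7.85 + 34 @ $7.85 = $3,234.20
Mar 13, 318 sold [LIFO — newest first]: 291 @ $12.60 + 27 @ $11.35 = $3,973.05
Mar 19, 279 sold [LIFO — newest first]: 279 @ $11.50 = $3,208.50
Mar 20, 1036 sold [LIFO — newest first]: 28 @ $11.50 + 99 @ $8.40 + 362 @ $14.85 + 361 @ $11.35 + 186 @ $7.85 = $12,086.75
Total COGS = $3,234.20 + $3,973.05 + $3,208.50 + $12,086.75 = $22,502.50
Ending inventory: 231 @ $6.80 + 84 @ $7.85 = $2,230.20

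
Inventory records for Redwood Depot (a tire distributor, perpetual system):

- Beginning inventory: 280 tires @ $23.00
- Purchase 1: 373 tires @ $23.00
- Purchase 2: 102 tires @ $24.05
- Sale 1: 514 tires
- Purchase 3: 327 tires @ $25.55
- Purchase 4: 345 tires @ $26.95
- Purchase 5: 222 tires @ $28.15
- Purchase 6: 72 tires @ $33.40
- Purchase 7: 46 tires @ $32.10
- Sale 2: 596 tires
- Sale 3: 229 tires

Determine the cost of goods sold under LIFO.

COGS = $34,934.55

Sale 1 (514) [LIFO — newest first]: 102 @ $24.05 + 373 @ $23.00 + 39 @ $23.00 = $11,929.10
Sale 2 (596) [LIFO — newest first]: 46 @ $32.10 + 72 @ $33.40 + 222 @ $28.15 + 256 @ $26.95 = $17,029.90
Sale 3 (229) [LIFO — newest first]: 89 @ $26.95 + 140 @ $25.55 = $5,975.55
Total COGS = $11,929.10 + $17,029.90 + $5,975.55 = $34,934.55
Ending inventory: 241 @ $23.00 + 187 @ $25.55 = $10,320.85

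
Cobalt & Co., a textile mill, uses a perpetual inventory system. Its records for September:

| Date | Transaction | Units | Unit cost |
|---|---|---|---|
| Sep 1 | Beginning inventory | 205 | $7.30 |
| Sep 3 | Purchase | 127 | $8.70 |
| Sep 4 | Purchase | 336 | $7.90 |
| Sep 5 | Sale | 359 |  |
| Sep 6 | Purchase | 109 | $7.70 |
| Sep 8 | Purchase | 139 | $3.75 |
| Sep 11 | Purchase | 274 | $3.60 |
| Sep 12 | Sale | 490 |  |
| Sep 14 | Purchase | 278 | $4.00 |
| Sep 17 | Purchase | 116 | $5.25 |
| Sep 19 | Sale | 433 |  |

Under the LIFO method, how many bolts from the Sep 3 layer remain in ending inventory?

Sep 5, 359 sold [LIFO — newest first]: 336 @ $7.90 + 23 @ $8.70 = $2,854.50
Sep 12, 490 sold [LIFO — newest first]: 274 @ $3.60 + 139 @ $3.75 + 77 @ $7.70 = $2,100.55
Sep 19, 433 sold [LIFO — newest first]: 116 @ $5.25 + 278 @ $4.00 + 32 @ $7.70 + 7 @ $8.70 = $2,028.30
Total COGS = $2,854.50 + $2,100.55 + $2,028.30 = $6,983.35
Ending inventory: 205 @ $7.30 + 97 @ $8.70 = $2,340.40
Check: goods available $9,323.75 = COGS $6,983.35 + ending $2,340.40

97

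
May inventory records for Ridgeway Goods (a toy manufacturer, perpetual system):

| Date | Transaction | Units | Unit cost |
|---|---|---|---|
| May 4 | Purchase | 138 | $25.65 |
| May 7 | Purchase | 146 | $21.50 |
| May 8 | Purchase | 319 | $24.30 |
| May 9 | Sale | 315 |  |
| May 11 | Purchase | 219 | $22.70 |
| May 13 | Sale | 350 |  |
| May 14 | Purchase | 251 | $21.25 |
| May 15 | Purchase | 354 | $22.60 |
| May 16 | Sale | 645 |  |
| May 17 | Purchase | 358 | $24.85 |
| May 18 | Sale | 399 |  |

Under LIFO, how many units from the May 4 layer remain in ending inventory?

76

May 9, 315 sold [LIFO — newest first]: 315 @ $24.30 = $7,654.50
May 13, 350 sold [LIFO — newest first]: 219 @ $22.70 + 4 @ $24.30 + 127 @ $21.50 = $7,799.00
May 16, 645 sold [LIFO — newest first]: 354 @ $22.60 + 251 @ $21.25 + 19 @ $21.50 + 21 @ $25.65 = $14,281.30
May 18, 399 sold [LIFO — newest first]: 358 @ $24.85 + 41 @ $25.65 = $9,947.95
Total COGS = $7,654.50 + $7,799.00 + $14,281.30 + $9,947.95 = $39,682.75
Ending inventory: 76 @ $25.65 = $1,949.40
Check: goods available $41,632.15 = COGS $39,682.75 + ending $1,949.40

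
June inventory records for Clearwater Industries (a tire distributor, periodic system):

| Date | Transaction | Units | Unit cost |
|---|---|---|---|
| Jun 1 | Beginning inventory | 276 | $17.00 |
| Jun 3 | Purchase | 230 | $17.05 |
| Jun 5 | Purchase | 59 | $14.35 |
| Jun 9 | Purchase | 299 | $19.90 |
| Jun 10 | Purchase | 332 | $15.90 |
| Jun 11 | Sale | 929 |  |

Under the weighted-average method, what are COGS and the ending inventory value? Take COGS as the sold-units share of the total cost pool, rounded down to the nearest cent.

COGS = $16,070.34; ending inventory = $4,618.71

Jun 11, sell 929: 929/1196 × $20,689.05 → $16,070.34
Ending inventory (cost pool remaining) = $4,618.71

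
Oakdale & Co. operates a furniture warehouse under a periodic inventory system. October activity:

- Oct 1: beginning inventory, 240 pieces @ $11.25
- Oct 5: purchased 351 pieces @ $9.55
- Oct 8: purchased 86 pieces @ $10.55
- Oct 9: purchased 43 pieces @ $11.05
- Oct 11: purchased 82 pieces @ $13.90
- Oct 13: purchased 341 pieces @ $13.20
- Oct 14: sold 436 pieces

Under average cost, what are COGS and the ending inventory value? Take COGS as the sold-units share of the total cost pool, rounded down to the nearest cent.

COGS = $4,987.67; ending inventory = $8,087.83

Oct 14, sell 436: 436/1143 × $13,075.50 → $4,987.67
Ending inventory (cost pool remaining) = $8,087.83
Check: goods available $13,075.50 = COGS $4,987.67 + ending $8,087.83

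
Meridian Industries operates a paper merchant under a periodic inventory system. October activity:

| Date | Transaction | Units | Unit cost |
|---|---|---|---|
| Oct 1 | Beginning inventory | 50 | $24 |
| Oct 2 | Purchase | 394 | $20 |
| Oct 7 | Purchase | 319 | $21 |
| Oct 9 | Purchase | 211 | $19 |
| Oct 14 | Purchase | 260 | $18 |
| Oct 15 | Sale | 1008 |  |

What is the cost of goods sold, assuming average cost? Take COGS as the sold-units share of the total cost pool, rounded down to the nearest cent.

Oct 15, sell 1008: 1008/1234 × $24,468.00 → $19,986.82
Ending inventory (cost pool remaining) = $4,481.18

COGS = $19,986.82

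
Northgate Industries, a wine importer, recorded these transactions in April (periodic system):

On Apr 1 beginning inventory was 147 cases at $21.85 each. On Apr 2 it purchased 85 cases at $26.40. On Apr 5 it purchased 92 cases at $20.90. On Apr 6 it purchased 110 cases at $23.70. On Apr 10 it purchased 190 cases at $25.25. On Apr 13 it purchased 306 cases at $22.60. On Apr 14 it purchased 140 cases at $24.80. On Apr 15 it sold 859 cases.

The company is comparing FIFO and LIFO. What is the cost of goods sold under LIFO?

FIFO COGS: 147 @ $21.85 + 85 @ $26.40 + 92 @ $20.90 + 110 @ $23.70 + 190 @ $25.25 + 235 @ $22.60 = $20,094.25
LIFO COGS: 140 @ $24.80 + 306 @ $22.60 + 190 @ $25.25 + 110 @ $23.70 + 92 @ $20.90 + 21 @ $26.40 = $20,269.30

COGS = $20,269.30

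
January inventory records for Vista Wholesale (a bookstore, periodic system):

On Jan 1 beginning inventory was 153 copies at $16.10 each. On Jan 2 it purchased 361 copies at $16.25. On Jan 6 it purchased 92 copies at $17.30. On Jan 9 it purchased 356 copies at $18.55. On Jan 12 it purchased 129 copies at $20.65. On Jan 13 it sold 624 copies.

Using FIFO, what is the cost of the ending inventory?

Jan 13, 624 sold [FIFO — oldest first]: 153 @ $16.10 + 361 @ $16.25 + 92 @ $17.30 + 18 @ $18.55 = $10,255.05
Ending inventory: 338 @ $18.55 + 129 @ $20.65 = $8,933.75

Ending inventory = $8,933.75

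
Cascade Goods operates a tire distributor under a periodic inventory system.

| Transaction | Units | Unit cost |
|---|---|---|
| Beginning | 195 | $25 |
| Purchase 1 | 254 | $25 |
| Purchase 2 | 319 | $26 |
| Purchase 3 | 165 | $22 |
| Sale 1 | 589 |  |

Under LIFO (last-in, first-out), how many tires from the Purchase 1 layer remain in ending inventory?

149

Sale 1 (589) [LIFO — newest first]: 165 @ $22 + 319 @ $26 + 105 @ $25 = $14,549
Ending inventory: 195 @ $25 + 149 @ $25 = $8,600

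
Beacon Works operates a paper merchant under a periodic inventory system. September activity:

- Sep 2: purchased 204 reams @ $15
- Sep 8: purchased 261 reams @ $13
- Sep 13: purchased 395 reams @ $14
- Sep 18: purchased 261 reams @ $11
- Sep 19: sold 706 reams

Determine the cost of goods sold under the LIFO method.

COGS = $9,051

Sep 19, 706 sold [LIFO — newest first]: 261 @ $11 + 395 @ $14 + 50 @ $13 = $9,051
Ending inventory: 204 @ $15 + 211 @ $13 = $5,803
Check: goods available $14,854 = COGS $9,051 + ending $5,803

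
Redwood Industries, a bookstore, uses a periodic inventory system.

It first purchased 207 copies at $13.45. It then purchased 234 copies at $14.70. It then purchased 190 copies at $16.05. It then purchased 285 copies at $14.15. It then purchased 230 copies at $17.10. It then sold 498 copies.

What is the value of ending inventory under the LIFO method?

Ending inventory = $9,514.00

Sale 1 (498) [LIFO — newest first]: 230 @ $17.10 + 268 @ $14.15 = $7,725.20
Ending inventory: 207 @ $13.45 + 234 @ $14.70 + 190 @ $16.05 + 17 @ $14.15 = $9,514.00
Check: goods available $17,239.20 = COGS $7,725.20 + ending $9,514.00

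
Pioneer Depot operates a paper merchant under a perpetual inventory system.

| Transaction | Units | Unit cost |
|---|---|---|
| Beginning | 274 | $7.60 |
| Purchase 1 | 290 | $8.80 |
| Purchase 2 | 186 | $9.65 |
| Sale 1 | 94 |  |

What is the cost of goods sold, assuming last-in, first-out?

Sale 1 (94) [LIFO — newest first]: 94 @ $9.65 = $907.10
Ending inventory: 274 @ $7.60 + 290 @ $8.80 + 92 @ $9.65 = $5,522.20
Check: goods available $6,429.30 = COGS $907.10 + ending $5,522.20

COGS = $907.10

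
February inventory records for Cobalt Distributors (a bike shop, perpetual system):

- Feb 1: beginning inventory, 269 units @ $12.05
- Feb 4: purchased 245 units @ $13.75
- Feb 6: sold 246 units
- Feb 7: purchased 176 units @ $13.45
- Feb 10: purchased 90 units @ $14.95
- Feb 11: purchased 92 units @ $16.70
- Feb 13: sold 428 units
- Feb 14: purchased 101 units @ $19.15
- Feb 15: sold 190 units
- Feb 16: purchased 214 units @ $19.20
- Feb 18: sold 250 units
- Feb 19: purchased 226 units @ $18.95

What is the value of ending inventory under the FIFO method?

Feb 6, 246 sold [FIFO — oldest first]: 246 @ $12.05 = $2,964.30
Feb 13, 428 sold [FIFO — oldest first]: 23 @ $12.05 + 245 @ $13.75 + 160 @ $13.45 = $5,797.90
Feb 15, 190 sold [FIFO — oldest first]: 16 @ $13.45 + 90 @ $14.95 + 84 @ $16.70 = $2,963.50
Feb 18, 250 sold [FIFO — oldest first]: 8 @ $16.70 + 101 @ $19.15 + 141 @ $19.20 = $4,774.95
Total COGS = $2,964.30 + $5,797.90 + $2,963.50 + $4,774.95 = $16,500.65
Ending inventory: 73 @ $19.20 + 226 @ $18.95 = $5,684.30

Ending inventory = $5,684.30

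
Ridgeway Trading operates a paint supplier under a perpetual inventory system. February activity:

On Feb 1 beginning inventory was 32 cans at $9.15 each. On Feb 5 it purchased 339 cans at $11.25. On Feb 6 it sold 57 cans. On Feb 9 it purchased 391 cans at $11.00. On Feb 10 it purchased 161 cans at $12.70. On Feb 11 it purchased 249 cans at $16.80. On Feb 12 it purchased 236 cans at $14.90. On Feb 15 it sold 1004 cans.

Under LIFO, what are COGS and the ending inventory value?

Feb 6, 57 sold [LIFO — newest first]: 57 @ $11.25 = $641.25
Feb 15, 1004 sold [LIFO — newest first]: 236 @ $14.90 + 249 @ $16.80 + 161 @ $12.70 + 358 @ $11.00 = $13,682.30
Total COGS = $641.25 + $13,682.30 = $14,323.55
Ending inventory: 32 @ $9.15 + 282 @ $11.25 + 33 @ $11.00 = $3,828.30

COGS = $14,323.55; ending inventory = $3,828.30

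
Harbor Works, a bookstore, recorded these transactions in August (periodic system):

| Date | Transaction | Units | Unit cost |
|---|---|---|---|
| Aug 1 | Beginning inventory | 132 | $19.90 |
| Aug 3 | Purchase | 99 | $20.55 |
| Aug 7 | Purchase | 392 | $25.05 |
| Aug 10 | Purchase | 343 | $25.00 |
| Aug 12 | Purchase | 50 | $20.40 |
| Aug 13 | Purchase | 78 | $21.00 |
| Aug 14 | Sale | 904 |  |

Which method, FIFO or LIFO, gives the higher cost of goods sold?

FIFO COGS: 132 @ $19.90 + 99 @ $20.55 + 392 @ $25.05 + 281 @ $25.00 = $21,505.85
LIFO COGS: 78 @ $21.00 + 50 @ $20.40 + 343 @ $25.00 + 392 @ $25.05 + 41 @ $20.55 = $21,895.15

LIFO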